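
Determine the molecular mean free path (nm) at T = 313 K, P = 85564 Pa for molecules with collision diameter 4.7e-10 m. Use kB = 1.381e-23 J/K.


Mean free path: lambda = kB*T / (sqrt(2) * pi * d^2 * P)
lambda = 1.381e-23 * 313 / (sqrt(2) * pi * (4.7e-10)^2 * 85564)
lambda = 5.14738e-08 m
lambda = 51.47 nm

51.47


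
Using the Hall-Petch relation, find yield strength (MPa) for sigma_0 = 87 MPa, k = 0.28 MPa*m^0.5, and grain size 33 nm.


d = 33 nm = 3.3e-08 m
sqrt(d) = 0.000181659
Hall-Petch contribution = k / sqrt(d) = 0.28 / 0.000181659 = 1541.3 MPa
sigma = sigma_0 + k/sqrt(d) = 87 + 1541.3 = 1628.3 MPa

1628.3


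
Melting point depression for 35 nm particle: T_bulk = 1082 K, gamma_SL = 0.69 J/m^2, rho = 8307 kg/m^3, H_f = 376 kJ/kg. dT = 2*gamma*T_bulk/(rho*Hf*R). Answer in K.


Radius R = 35/2 = 17.5 nm = 1.75e-08 m
Convert H_f = 376 kJ/kg = 376000 J/kg
dT = 2 * gamma_SL * T_bulk / (rho * H_f * R)
dT = 2 * 0.69 * 1082 / (8307 * 376000 * 1.75e-08)
dT = 27.3 K

27.3


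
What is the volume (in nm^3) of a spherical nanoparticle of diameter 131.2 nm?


Radius r = 131.2/2 = 65.6 nm
Volume V = (4/3) * pi * r^3
V = (4/3) * pi * (65.6)^3
V = 1182497.22 nm^3

1182497.22


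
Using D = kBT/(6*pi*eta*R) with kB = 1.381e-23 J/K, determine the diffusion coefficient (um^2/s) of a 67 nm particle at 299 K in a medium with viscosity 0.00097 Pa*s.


Radius R = 67/2 = 33.5 nm = 3.35e-08 m
D = kB*T / (6*pi*eta*R)
D = 1.381e-23 * 299 / (6 * pi * 0.00097 * 3.35e-08)
D = 6.74136e-12 m^2/s = 6.741 um^2/s

6.741


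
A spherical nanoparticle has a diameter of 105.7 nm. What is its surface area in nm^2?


Radius r = 105.7/2 = 52.85 nm
Surface area SA = 4 * pi * r^2
SA = 4 * pi * (52.85)^2
SA = 35099.41 nm^2

35099.41


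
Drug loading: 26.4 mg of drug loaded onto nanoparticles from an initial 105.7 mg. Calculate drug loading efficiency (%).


Drug loading efficiency = (drug loaded / drug initial) * 100
DLE = 26.4 / 105.7 * 100
DLE = 0.2498 * 100
DLE = 24.98%

24.98


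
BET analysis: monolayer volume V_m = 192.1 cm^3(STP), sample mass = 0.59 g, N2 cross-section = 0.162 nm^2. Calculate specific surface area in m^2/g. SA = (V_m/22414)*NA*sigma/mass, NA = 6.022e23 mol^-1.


Number of moles in monolayer = V_m / 22414 = 192.1 / 22414 = 0.00857054
Number of molecules = moles * NA = 0.00857054 * 6.022e23
SA = molecules * sigma / mass
SA = (192.1 / 22414) * 6.022e23 * 0.162e-18 / 0.59
SA = 1417.1 m^2/g

1417.1


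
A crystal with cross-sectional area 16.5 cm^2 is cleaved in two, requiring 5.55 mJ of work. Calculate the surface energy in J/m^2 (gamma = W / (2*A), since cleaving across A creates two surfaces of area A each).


Convert: A = 16.5 cm^2 = 0.00165 m^2, W = 5.55 mJ = 0.00555 J
Cleaving exposes two faces of area A, so total new surface = 2*A and gamma = W / (2*A)
gamma = 0.00555 / (2 * 0.00165)
gamma = 1.682 J/m^2

1.682


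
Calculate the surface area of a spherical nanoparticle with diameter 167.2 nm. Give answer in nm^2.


Radius r = 167.2/2 = 83.6 nm
Surface area SA = 4 * pi * r^2
SA = 4 * pi * (83.6)^2
SA = 87825.86 nm^2

87825.86


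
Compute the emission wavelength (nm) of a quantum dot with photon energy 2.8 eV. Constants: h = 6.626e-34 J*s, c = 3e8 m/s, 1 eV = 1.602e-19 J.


Convert energy: E = 2.8 eV = 2.8 * 1.602e-19 = 4.4856e-19 J
lambda = h*c / E = 6.626e-34 * 3e8 / 4.4856e-19
lambda = 4.43151e-07 m = 443.2 nm

443.2


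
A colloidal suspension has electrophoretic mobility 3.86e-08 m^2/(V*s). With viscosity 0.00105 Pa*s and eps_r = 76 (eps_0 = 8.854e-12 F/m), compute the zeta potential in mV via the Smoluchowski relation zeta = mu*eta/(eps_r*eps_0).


Smoluchowski equation: zeta = mu * eta / (eps_r * eps_0)
zeta = 3.86e-08 * 0.00105 / (76 * 8.854e-12)
zeta = 0.060231 V = 60.23 mV

60.23


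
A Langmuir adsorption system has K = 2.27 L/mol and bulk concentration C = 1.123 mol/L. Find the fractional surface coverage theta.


Langmuir isotherm: theta = K*C / (1 + K*C)
K*C = 2.27 * 1.123 = 2.54921
theta = 2.54921 / (1 + 2.54921) = 2.54921 / 3.54921
theta = 0.7182

0.7182


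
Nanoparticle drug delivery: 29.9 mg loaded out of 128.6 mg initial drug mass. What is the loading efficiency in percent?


Drug loading efficiency = (drug loaded / drug initial) * 100
DLE = 29.9 / 128.6 * 100
DLE = 0.2325 * 100
DLE = 23.25%

23.25


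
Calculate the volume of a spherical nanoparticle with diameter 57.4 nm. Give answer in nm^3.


Radius r = 57.4/2 = 28.7 nm
Volume V = (4/3) * pi * r^3
V = (4/3) * pi * (28.7)^3
V = 99022.59 nm^3

99022.59


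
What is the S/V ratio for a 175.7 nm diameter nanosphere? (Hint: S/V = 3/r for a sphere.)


Radius r = 175.7/2 = 87.85 nm
S/V = 3 / r = 3 / 87.85
S/V = 0.0341 nm^-1

0.0341


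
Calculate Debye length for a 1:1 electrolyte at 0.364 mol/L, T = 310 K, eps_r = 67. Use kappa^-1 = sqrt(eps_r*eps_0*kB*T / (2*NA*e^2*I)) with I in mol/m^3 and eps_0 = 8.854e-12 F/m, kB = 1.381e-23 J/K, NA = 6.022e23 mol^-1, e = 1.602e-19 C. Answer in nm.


Ionic strength I = 0.364 * 1^2 * 1000 = 364 mol/m^3
kappa^-1 = sqrt(67 * 8.854e-12 * 1.381e-23 * 310 / (2 * 6.022e23 * (1.602e-19)^2 * 364))
kappa^-1 = 0.475 nm

0.475


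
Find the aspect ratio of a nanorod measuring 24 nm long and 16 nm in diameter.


Aspect ratio AR = length / diameter
AR = 24 / 16
AR = 1.5

1.5


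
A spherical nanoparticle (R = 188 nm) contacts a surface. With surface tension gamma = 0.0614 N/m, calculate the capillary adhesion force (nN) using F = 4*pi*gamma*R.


Convert radius: R = 188 nm = 1.88e-07 m
F = 4 * pi * gamma * R
F = 4 * pi * 0.0614 * 1.88e-07
F = 1.45056e-07 N = 145.0561 nN

145.0561


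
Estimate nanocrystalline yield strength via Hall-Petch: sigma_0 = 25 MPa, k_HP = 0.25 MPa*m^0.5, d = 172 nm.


d = 172 nm = 1.72e-07 m
sqrt(d) = 0.0004147288
Hall-Petch contribution = k / sqrt(d) = 0.25 / 0.0004147288 = 602.8 MPa
sigma = sigma_0 + k/sqrt(d) = 25 + 602.8 = 627.8 MPa

627.8


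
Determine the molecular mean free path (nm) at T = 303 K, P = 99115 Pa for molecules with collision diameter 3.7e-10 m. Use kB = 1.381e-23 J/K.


Mean free path: lambda = kB*T / (sqrt(2) * pi * d^2 * P)
lambda = 1.381e-23 * 303 / (sqrt(2) * pi * (3.7e-10)^2 * 99115)
lambda = 6.9411e-08 m
lambda = 69.41 nm

69.41


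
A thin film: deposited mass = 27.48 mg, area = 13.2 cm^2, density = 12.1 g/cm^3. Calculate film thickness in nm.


Convert: m = 27.48 mg = 2.7480e-05 kg, A = 13.2 cm^2 = 1.3200e-03 m^2, rho = 12.1 g/cm^3 = 12100 kg/m^3
t = m / (A * rho)
t = 2.7480e-05 / (1.3200e-03 * 12100)
t = 1.7205e-06 m = 1720.5 nm

1720.5


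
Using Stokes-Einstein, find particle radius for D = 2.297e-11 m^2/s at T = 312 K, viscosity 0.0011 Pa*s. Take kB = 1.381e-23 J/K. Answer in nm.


Stokes-Einstein: R = kB*T / (6*pi*eta*D)
R = 1.381e-23 * 312 / (6 * pi * 0.0011 * 2.297e-11)
R = 9.04677e-09 m = 9.05 nm

9.05


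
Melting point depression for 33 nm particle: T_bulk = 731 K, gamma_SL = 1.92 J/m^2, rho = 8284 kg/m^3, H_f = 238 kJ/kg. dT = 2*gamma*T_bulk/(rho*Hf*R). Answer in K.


Radius R = 33/2 = 16.5 nm = 1.65e-08 m
Convert H_f = 238 kJ/kg = 238000 J/kg
dT = 2 * gamma_SL * T_bulk / (rho * H_f * R)
dT = 2 * 1.92 * 731 / (8284 * 238000 * 1.65e-08)
dT = 86.3 K

86.3


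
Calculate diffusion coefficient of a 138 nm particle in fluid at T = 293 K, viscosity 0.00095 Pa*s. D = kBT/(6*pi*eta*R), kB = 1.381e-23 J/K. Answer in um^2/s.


Radius R = 138/2 = 69 nm = 6.9e-08 m
D = kB*T / (6*pi*eta*R)
D = 1.381e-23 * 293 / (6 * pi * 0.00095 * 6.9e-08)
D = 3.27482e-12 m^2/s = 3.275 um^2/s

3.275


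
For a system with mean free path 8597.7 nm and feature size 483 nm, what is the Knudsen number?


Knudsen number Kn = lambda / L
Kn = 8597.7 / 483
Kn = 17.8006

17.8006


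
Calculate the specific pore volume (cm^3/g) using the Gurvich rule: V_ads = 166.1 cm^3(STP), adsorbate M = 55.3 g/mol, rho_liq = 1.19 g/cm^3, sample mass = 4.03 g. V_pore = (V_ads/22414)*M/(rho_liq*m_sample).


Moles adsorbed n = V_ads / 22414 = 166.1 / 22414 = 7.410547e-03 mol
Liquid volume V_liq = n * M / rho_liq = 7.410547e-03 * 55.3 / 1.19 = 0.34437 cm^3
Specific pore volume V_pore = V_liq / m_sample = 0.34437 / 4.03
V_pore = 0.0855 cm^3/g

0.0855


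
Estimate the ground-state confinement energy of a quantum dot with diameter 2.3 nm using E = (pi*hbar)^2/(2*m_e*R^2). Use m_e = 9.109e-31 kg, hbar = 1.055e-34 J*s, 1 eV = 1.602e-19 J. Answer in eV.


Radius R = 2.3/2 = 1.15 nm = 1.15e-09 m
E = (pi * 1.055e-34)^2 / (2 * 9.109e-31 * (1.15e-09)^2)
E(J) = 4.55941e-20
E = E(J) / 1.602e-19 = 0.2846 eV

0.2846


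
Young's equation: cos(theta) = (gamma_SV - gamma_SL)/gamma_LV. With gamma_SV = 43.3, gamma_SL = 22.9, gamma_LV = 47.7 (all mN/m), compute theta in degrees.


cos(theta) = (gamma_SV - gamma_SL) / gamma_LV
cos(theta) = (43.3 - 22.9) / 47.7
cos(theta) = 0.427673
theta = arccos(0.427673) = 64.68 degrees

64.68


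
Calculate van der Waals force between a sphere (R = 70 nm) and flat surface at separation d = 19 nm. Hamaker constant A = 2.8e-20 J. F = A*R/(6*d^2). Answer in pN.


Convert to SI: R = 70 nm = 7e-08 m, d = 19 nm = 1.9e-08 m
F = A * R / (6 * d^2)
F = 2.8e-20 * 7e-08 / (6 * (1.9e-08)^2)
F = 9.04894e-13 N = 0.905 pN

0.905


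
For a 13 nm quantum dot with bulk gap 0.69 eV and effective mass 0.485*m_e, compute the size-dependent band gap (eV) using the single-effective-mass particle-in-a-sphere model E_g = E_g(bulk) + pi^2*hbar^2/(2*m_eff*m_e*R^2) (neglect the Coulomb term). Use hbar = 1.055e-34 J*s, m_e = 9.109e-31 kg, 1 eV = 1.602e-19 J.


Radius R = 13/2 nm = 6.5e-09 m
Confinement energy dE = pi^2 * hbar^2 / (2 * m_eff * m_e * R^2)
dE = pi^2 * (1.055e-34)^2 / (2 * 0.485 * 9.109e-31 * (6.5e-09)^2) J, divided by 1.602e-19 J/eV
dE = 0.0184 eV
Total band gap = E_g(bulk) + dE = 0.69 + 0.0184 = 0.7084 eV

0.7084


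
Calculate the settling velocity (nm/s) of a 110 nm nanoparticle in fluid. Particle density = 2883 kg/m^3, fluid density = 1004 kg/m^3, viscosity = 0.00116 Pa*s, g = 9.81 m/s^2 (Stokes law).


Radius R = 110/2 nm = 5.5e-08 m
Density difference = 2883 - 1004 = 1879 kg/m^3
v = 2 * R^2 * (rho_p - rho_f) * g / (9 * eta)
v = 2 * (5.5e-08)^2 * 1879 * 9.81 / (9 * 0.00116)
v = 1.0682e-08 m/s = 10.682 nm/s

10.682


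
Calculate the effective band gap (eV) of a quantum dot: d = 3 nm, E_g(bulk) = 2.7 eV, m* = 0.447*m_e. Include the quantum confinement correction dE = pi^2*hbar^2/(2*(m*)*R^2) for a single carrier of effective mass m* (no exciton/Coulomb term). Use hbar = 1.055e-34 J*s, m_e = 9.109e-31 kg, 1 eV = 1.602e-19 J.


Radius R = 3/2 nm = 1.5e-09 m
Confinement energy dE = pi^2 * hbar^2 / (2 * m_eff * m_e * R^2)
dE = pi^2 * (1.055e-34)^2 / (2 * 0.447 * 9.109e-31 * (1.5e-09)^2) J, divided by 1.602e-19 J/eV
dE = 0.3742 eV
Total band gap = E_g(bulk) + dE = 2.7 + 0.3742 = 3.0742 eV

3.0742


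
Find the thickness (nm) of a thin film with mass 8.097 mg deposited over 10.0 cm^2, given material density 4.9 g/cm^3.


Convert: m = 8.097 mg = 8.0970e-06 kg, A = 10.0 cm^2 = 1.0000e-03 m^2, rho = 4.9 g/cm^3 = 4900 kg/m^3
t = m / (A * rho)
t = 8.0970e-06 / (1.0000e-03 * 4900)
t = 1.6524e-06 m = 1652.4 nm

1652.4


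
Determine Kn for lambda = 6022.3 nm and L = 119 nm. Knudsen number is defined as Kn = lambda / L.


Knudsen number Kn = lambda / L
Kn = 6022.3 / 119
Kn = 50.6076

50.6076


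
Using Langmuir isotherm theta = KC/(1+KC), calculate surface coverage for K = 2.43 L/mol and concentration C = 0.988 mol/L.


Langmuir isotherm: theta = K*C / (1 + K*C)
K*C = 2.43 * 0.988 = 2.40084
theta = 2.40084 / (1 + 2.40084) = 2.40084 / 3.40084
theta = 0.706

0.706


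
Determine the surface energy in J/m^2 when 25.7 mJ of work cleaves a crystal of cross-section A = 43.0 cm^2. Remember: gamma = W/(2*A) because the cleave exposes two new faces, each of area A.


Convert: A = 43.0 cm^2 = 0.0043 m^2, W = 25.7 mJ = 0.0257 J
Cleaving exposes two faces of area A, so total new surface = 2*A and gamma = W / (2*A)
gamma = 0.0257 / (2 * 0.0043)
gamma = 2.988 J/m^2

2.988


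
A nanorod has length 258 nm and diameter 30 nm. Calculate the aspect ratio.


Aspect ratio AR = length / diameter
AR = 258 / 30
AR = 8.6

8.6


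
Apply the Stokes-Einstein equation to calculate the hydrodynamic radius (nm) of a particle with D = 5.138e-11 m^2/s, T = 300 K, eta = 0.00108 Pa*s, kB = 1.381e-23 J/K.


Stokes-Einstein: R = kB*T / (6*pi*eta*D)
R = 1.381e-23 * 300 / (6 * pi * 0.00108 * 5.138e-11)
R = 3.96092e-09 m = 3.96 nm

3.96


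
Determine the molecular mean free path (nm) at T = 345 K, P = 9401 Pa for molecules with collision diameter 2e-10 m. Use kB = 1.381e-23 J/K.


Mean free path: lambda = kB*T / (sqrt(2) * pi * d^2 * P)
lambda = 1.381e-23 * 345 / (sqrt(2) * pi * (2e-10)^2 * 9401)
lambda = 2.85177e-06 m
lambda = 2851.77 nm

2851.77


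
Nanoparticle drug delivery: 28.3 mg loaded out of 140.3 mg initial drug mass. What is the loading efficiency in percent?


Drug loading efficiency = (drug loaded / drug initial) * 100
DLE = 28.3 / 140.3 * 100
DLE = 0.2017 * 100
DLE = 20.17%

20.17


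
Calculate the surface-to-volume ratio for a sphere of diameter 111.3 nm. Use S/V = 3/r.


Radius r = 111.3/2 = 55.65 nm
S/V = 3 / r = 3 / 55.65
S/V = 0.0539 nm^-1

0.0539


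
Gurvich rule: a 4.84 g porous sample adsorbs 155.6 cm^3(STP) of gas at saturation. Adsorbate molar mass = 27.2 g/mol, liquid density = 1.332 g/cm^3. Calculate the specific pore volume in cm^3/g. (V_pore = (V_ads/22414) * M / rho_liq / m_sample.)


Moles adsorbed n = V_ads / 22414 = 155.6 / 22414 = 6.942090e-03 mol
Liquid volume V_liq = n * M / rho_liq = 6.942090e-03 * 27.2 / 1.332 = 0.14176 cm^3
Specific pore volume V_pore = V_liq / m_sample = 0.14176 / 4.84
V_pore = 0.0293 cm^3/g

0.0293


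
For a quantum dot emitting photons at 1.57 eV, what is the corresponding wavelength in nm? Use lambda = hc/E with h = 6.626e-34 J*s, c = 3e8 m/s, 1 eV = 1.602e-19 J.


Convert energy: E = 1.57 eV = 1.57 * 1.602e-19 = 2.51514e-19 J
lambda = h*c / E = 6.626e-34 * 3e8 / 2.51514e-19
lambda = 7.90334e-07 m = 790.3 nm

790.3


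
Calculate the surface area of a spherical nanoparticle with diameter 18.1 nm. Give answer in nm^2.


Radius r = 18.1/2 = 9.05 nm
Surface area SA = 4 * pi * r^2
SA = 4 * pi * (9.05)^2
SA = 1029.22 nm^2

1029.22


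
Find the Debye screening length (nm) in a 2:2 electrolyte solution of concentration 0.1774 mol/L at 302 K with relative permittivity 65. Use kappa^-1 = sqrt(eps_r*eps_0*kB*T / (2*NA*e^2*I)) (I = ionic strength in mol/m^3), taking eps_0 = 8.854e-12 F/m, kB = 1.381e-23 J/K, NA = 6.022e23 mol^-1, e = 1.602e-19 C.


Ionic strength I = 0.1774 * 2^2 * 1000 = 709.6 mol/m^3
kappa^-1 = sqrt(65 * 8.854e-12 * 1.381e-23 * 302 / (2 * 6.022e23 * (1.602e-19)^2 * 709.6))
kappa^-1 = 0.331 nm

0.331


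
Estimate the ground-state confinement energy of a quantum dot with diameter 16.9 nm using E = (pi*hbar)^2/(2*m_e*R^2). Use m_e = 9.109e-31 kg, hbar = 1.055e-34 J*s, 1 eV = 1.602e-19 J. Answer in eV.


Radius R = 16.9/2 = 8.45 nm = 8.45e-09 m
E = (pi * 1.055e-34)^2 / (2 * 9.109e-31 * (8.45e-09)^2)
E(J) = 8.44482e-22
E = E(J) / 1.602e-19 = 0.0053 eV

0.0053


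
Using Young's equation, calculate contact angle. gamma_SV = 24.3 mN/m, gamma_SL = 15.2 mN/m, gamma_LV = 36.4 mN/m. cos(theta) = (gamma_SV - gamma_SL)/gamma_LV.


cos(theta) = (gamma_SV - gamma_SL) / gamma_LV
cos(theta) = (24.3 - 15.2) / 36.4
cos(theta) = 0.25
theta = arccos(0.25) = 75.52 degrees

75.52


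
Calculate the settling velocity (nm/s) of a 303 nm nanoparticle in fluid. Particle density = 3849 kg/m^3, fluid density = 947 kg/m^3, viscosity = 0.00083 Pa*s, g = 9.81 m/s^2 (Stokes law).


Radius R = 303/2 nm = 1.515e-07 m
Density difference = 3849 - 947 = 2902 kg/m^3
v = 2 * R^2 * (rho_p - rho_f) * g / (9 * eta)
v = 2 * (1.515e-07)^2 * 2902 * 9.81 / (9 * 0.00083)
v = 1.74945e-07 m/s = 174.9448 nm/s

174.9448


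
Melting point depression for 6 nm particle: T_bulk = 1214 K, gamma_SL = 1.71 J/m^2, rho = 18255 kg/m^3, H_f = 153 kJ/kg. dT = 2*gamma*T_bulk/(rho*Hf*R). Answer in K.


Radius R = 6/2 = 3 nm = 3e-09 m
Convert H_f = 153 kJ/kg = 153000 J/kg
dT = 2 * gamma_SL * T_bulk / (rho * H_f * R)
dT = 2 * 1.71 * 1214 / (18255 * 153000 * 3e-09)
dT = 495.5 K

495.5


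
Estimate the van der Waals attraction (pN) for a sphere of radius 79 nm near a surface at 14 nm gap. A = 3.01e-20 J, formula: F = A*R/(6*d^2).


Convert to SI: R = 79 nm = 7.9e-08 m, d = 14 nm = 1.4e-08 m
F = A * R / (6 * d^2)
F = 3.01e-20 * 7.9e-08 / (6 * (1.4e-08)^2)
F = 2.02202e-12 N = 2.022 pN

2.022


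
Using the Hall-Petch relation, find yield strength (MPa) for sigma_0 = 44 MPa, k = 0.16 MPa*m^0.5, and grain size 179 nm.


d = 179 nm = 1.79e-07 m
sqrt(d) = 0.0004230839
Hall-Petch contribution = k / sqrt(d) = 0.16 / 0.0004230839 = 378.2 MPa
sigma = sigma_0 + k/sqrt(d) = 44 + 378.2 = 422.2 MPa

422.2


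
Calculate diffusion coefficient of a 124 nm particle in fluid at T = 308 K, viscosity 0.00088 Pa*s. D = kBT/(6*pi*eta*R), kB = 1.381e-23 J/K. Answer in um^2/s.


Radius R = 124/2 = 62 nm = 6.2e-08 m
D = kB*T / (6*pi*eta*R)
D = 1.381e-23 * 308 / (6 * pi * 0.00088 * 6.2e-08)
D = 4.13589e-12 m^2/s = 4.136 um^2/s

4.136


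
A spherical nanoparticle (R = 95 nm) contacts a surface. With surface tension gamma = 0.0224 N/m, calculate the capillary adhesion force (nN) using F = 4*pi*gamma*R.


Convert radius: R = 95 nm = 9.5e-08 m
F = 4 * pi * gamma * R
F = 4 * pi * 0.0224 * 9.5e-08
F = 2.67412e-08 N = 26.7412 nN

26.7412


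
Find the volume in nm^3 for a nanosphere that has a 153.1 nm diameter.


Radius r = 153.1/2 = 76.55 nm
Volume V = (4/3) * pi * r^3
V = (4/3) * pi * (76.55)^3
V = 1878988.81 nm^3

1878988.81


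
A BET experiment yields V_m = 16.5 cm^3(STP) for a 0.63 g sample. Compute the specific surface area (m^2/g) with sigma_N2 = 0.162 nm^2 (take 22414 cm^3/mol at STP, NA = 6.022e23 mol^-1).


Number of moles in monolayer = V_m / 22414 = 16.5 / 22414 = 0.00073615
Number of molecules = moles * NA = 0.00073615 * 6.022e23
SA = molecules * sigma / mass
SA = (16.5 / 22414) * 6.022e23 * 0.162e-18 / 0.63
SA = 114.0 m^2/g

114.0


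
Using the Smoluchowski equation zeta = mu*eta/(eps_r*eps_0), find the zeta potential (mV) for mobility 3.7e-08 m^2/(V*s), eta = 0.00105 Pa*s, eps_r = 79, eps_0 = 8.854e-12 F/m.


Smoluchowski equation: zeta = mu * eta / (eps_r * eps_0)
zeta = 3.7e-08 * 0.00105 / (79 * 8.854e-12)
zeta = 0.055542 V = 55.54 mV

55.54


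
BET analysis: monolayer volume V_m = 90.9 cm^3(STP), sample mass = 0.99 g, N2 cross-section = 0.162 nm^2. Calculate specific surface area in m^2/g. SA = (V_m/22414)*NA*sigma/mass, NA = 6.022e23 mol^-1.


Number of moles in monolayer = V_m / 22414 = 90.9 / 22414 = 0.0040555
Number of molecules = moles * NA = 0.0040555 * 6.022e23
SA = molecules * sigma / mass
SA = (90.9 / 22414) * 6.022e23 * 0.162e-18 / 0.99
SA = 399.6 m^2/g

399.6


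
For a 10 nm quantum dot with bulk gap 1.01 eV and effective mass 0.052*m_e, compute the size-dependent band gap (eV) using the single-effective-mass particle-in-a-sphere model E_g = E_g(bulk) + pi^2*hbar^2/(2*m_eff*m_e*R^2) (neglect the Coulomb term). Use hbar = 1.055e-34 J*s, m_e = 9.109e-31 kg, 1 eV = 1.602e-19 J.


Radius R = 10/2 nm = 5e-09 m
Confinement energy dE = pi^2 * hbar^2 / (2 * m_eff * m_e * R^2)
dE = pi^2 * (1.055e-34)^2 / (2 * 0.052 * 9.109e-31 * (5e-09)^2) J, divided by 1.602e-19 J/eV
dE = 0.2895 eV
Total band gap = E_g(bulk) + dE = 1.01 + 0.2895 = 1.2995 eV

1.2995


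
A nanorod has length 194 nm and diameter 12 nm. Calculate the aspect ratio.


Aspect ratio AR = length / diameter
AR = 194 / 12
AR = 16.17

16.17


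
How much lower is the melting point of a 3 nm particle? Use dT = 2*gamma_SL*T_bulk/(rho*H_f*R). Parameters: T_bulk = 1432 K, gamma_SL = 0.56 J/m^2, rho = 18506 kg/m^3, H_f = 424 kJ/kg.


Radius R = 3/2 = 1.5 nm = 1.5e-09 m
Convert H_f = 424 kJ/kg = 424000 J/kg
dT = 2 * gamma_SL * T_bulk / (rho * H_f * R)
dT = 2 * 0.56 * 1432 / (18506 * 424000 * 1.5e-09)
dT = 136.3 K

136.3


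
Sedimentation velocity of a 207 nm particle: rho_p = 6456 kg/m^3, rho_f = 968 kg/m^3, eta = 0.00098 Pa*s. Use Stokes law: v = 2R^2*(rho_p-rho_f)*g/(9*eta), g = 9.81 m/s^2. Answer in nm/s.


Radius R = 207/2 nm = 1.035e-07 m
Density difference = 6456 - 968 = 5488 kg/m^3
v = 2 * R^2 * (rho_p - rho_f) * g / (9 * eta)
v = 2 * (1.035e-07)^2 * 5488 * 9.81 / (9 * 0.00098)
v = 1.30775e-07 m/s = 130.7751 nm/s

130.7751


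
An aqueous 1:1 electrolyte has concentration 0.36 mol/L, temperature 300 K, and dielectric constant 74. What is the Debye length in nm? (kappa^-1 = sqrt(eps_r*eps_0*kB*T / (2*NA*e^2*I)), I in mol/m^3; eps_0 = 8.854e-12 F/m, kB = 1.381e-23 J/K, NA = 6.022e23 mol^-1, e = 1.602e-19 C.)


Ionic strength I = 0.36 * 1^2 * 1000 = 360 mol/m^3
kappa^-1 = sqrt(74 * 8.854e-12 * 1.381e-23 * 300 / (2 * 6.022e23 * (1.602e-19)^2 * 360))
kappa^-1 = 0.494 nm

0.494


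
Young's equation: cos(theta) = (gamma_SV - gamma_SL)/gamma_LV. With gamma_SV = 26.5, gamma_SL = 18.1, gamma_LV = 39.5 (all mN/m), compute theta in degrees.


cos(theta) = (gamma_SV - gamma_SL) / gamma_LV
cos(theta) = (26.5 - 18.1) / 39.5
cos(theta) = 0.212658
theta = arccos(0.212658) = 77.72 degrees

77.72


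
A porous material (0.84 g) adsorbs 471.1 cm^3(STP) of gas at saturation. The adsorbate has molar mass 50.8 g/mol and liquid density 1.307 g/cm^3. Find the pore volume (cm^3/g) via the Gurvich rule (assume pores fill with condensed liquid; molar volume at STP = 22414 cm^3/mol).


Moles adsorbed n = V_ads / 22414 = 471.1 / 22414 = 2.101811e-02 mol
Liquid volume V_liq = n * M / rho_liq = 2.101811e-02 * 50.8 / 1.307 = 0.81692 cm^3
Specific pore volume V_pore = V_liq / m_sample = 0.81692 / 0.84
V_pore = 0.9725 cm^3/g

0.9725


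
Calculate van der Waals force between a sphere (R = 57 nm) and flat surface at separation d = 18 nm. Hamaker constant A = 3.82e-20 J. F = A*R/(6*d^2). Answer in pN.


Convert to SI: R = 57 nm = 5.7e-08 m, d = 18 nm = 1.8e-08 m
F = A * R / (6 * d^2)
F = 3.82e-20 * 5.7e-08 / (6 * (1.8e-08)^2)
F = 1.12006e-12 N = 1.12 pN

1.12


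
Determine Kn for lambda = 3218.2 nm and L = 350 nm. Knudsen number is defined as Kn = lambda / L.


Knudsen number Kn = lambda / L
Kn = 3218.2 / 350
Kn = 9.1949

9.1949


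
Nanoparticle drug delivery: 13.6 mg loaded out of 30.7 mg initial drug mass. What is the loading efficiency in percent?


Drug loading efficiency = (drug loaded / drug initial) * 100
DLE = 13.6 / 30.7 * 100
DLE = 0.443 * 100
DLE = 44.3%

44.3


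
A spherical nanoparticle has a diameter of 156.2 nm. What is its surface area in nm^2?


Radius r = 156.2/2 = 78.1 nm
Surface area SA = 4 * pi * r^2
SA = 4 * pi * (78.1)^2
SA = 76649.96 nm^2

76649.96


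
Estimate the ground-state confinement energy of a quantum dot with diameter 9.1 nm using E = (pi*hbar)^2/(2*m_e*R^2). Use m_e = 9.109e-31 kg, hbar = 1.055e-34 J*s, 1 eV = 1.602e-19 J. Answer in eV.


Radius R = 9.1/2 = 4.55 nm = 4.55e-09 m
E = (pi * 1.055e-34)^2 / (2 * 9.109e-31 * (4.55e-09)^2)
E(J) = 2.9126e-21
E = E(J) / 1.602e-19 = 0.0182 eV

0.0182


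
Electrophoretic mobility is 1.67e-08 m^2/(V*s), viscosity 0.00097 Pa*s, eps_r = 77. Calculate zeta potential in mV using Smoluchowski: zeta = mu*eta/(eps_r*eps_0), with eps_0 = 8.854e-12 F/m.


Smoluchowski equation: zeta = mu * eta / (eps_r * eps_0)
zeta = 1.67e-08 * 0.00097 / (77 * 8.854e-12)
zeta = 0.023761 V = 23.76 mV

23.76


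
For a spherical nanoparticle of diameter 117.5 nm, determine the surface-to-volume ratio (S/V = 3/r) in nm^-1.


Radius r = 117.5/2 = 58.75 nm
S/V = 3 / r = 3 / 58.75
S/V = 0.0511 nm^-1

0.0511


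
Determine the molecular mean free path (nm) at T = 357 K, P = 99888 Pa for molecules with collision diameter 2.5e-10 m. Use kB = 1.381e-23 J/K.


Mean free path: lambda = kB*T / (sqrt(2) * pi * d^2 * P)
lambda = 1.381e-23 * 357 / (sqrt(2) * pi * (2.5e-10)^2 * 99888)
lambda = 1.77748e-07 m
lambda = 177.75 nm

177.75


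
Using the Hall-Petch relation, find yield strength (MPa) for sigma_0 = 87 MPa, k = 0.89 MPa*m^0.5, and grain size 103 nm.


d = 103 nm = 1.03e-07 m
sqrt(d) = 0.0003209361
Hall-Petch contribution = k / sqrt(d) = 0.89 / 0.0003209361 = 2773.1 MPa
sigma = sigma_0 + k/sqrt(d) = 87 + 2773.1 = 2860.1 MPa

2860.1


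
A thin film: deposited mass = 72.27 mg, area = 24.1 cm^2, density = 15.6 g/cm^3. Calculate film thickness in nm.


Convert: m = 72.27 mg = 7.2270e-05 kg, A = 24.1 cm^2 = 2.4100e-03 m^2, rho = 15.6 g/cm^3 = 15600 kg/m^3
t = m / (A * rho)
t = 7.2270e-05 / (2.4100e-03 * 15600)
t = 1.9223e-06 m = 1922.3 nm

1922.3


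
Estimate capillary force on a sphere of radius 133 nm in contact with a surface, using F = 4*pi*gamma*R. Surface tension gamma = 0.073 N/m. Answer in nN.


Convert radius: R = 133 nm = 1.33e-07 m
F = 4 * pi * gamma * R
F = 4 * pi * 0.073 * 1.33e-07
F = 1.22007e-07 N = 122.0069 nN

122.0069


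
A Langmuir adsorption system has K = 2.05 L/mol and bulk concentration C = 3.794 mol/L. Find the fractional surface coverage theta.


Langmuir isotherm: theta = K*C / (1 + K*C)
K*C = 2.05 * 3.794 = 7.7777
theta = 7.7777 / (1 + 7.7777) = 7.7777 / 8.7777
theta = 0.8861

0.8861


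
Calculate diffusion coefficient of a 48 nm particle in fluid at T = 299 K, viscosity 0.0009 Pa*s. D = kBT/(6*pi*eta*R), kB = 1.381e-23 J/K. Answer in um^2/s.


Radius R = 48/2 = 24 nm = 2.4e-08 m
D = kB*T / (6*pi*eta*R)
D = 1.381e-23 * 299 / (6 * pi * 0.0009 * 2.4e-08)
D = 1.01417e-11 m^2/s = 10.142 um^2/s

10.142


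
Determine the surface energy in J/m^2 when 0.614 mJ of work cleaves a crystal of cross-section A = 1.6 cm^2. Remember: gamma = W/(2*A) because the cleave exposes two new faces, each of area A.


Convert: A = 1.6 cm^2 = 0.00016 m^2, W = 0.614 mJ = 0.000614 J
Cleaving exposes two faces of area A, so total new surface = 2*A and gamma = W / (2*A)
gamma = 0.000614 / (2 * 0.00016)
gamma = 1.919 J/m^2

1.919


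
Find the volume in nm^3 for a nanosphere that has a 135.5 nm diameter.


Radius r = 135.5/2 = 67.75 nm
Volume V = (4/3) * pi * r^3
V = (4/3) * pi * (67.75)^3
V = 1302616.3 nm^3

1302616.3


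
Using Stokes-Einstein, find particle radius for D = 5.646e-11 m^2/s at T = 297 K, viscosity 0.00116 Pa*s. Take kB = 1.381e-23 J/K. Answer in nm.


Stokes-Einstein: R = kB*T / (6*pi*eta*D)
R = 1.381e-23 * 297 / (6 * pi * 0.00116 * 5.646e-11)
R = 3.32239e-09 m = 3.32 nm

3.32


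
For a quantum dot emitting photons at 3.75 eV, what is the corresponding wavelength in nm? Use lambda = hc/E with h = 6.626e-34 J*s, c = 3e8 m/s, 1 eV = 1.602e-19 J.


Convert energy: E = 3.75 eV = 3.75 * 1.602e-19 = 6.0075e-19 J
lambda = h*c / E = 6.626e-34 * 3e8 / 6.0075e-19
lambda = 3.30886e-07 m = 330.9 nm

330.9


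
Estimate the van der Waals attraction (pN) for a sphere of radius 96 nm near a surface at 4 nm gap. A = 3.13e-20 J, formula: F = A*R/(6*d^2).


Convert to SI: R = 96 nm = 9.6e-08 m, d = 4 nm = 4e-09 m
F = A * R / (6 * d^2)
F = 3.13e-20 * 9.6e-08 / (6 * (4e-09)^2)
F = 3.13e-11 N = 31.3 pN

31.3


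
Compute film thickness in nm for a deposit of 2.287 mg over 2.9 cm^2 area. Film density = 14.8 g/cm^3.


Convert: m = 2.287 mg = 2.2870e-06 kg, A = 2.9 cm^2 = 2.9000e-04 m^2, rho = 14.8 g/cm^3 = 14800 kg/m^3
t = m / (A * rho)
t = 2.2870e-06 / (2.9000e-04 * 14800)
t = 5.3285e-07 m = 532.9 nm

532.9


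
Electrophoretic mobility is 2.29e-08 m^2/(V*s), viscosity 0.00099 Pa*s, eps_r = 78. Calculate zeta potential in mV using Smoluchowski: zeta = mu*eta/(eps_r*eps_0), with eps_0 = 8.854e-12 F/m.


Smoluchowski equation: zeta = mu * eta / (eps_r * eps_0)
zeta = 2.29e-08 * 0.00099 / (78 * 8.854e-12)
zeta = 0.032827 V = 32.83 mV

32.83


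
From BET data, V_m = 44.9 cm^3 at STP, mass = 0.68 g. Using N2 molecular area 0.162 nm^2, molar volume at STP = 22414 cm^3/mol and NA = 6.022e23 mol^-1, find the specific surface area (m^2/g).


Number of moles in monolayer = V_m / 22414 = 44.9 / 22414 = 0.00200321
Number of molecules = moles * NA = 0.00200321 * 6.022e23
SA = molecules * sigma / mass
SA = (44.9 / 22414) * 6.022e23 * 0.162e-18 / 0.68
SA = 287.4 m^2/g

287.4


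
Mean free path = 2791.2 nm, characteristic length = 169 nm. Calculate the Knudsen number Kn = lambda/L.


Knudsen number Kn = lambda / L
Kn = 2791.2 / 169
Kn = 16.516

16.516


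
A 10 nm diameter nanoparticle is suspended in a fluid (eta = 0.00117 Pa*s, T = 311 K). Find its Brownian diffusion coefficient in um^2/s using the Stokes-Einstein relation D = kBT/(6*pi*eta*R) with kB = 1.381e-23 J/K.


Radius R = 10/2 = 5 nm = 5e-09 m
D = kB*T / (6*pi*eta*R)
D = 1.381e-23 * 311 / (6 * pi * 0.00117 * 5e-09)
D = 3.89491e-11 m^2/s = 38.949 um^2/s

38.949


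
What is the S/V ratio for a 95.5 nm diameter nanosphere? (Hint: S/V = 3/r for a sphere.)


Radius r = 95.5/2 = 47.75 nm
S/V = 3 / r = 3 / 47.75
S/V = 0.0628 nm^-1

0.0628


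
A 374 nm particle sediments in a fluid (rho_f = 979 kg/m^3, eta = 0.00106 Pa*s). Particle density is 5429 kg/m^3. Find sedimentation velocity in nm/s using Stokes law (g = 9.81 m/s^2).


Radius R = 374/2 nm = 1.87e-07 m
Density difference = 5429 - 979 = 4450 kg/m^3
v = 2 * R^2 * (rho_p - rho_f) * g / (9 * eta)
v = 2 * (1.87e-07)^2 * 4450 * 9.81 / (9 * 0.00106)
v = 3.20032e-07 m/s = 320.0323 nm/s

320.0323


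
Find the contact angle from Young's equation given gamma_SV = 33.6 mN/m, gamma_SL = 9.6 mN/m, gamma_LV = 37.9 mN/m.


cos(theta) = (gamma_SV - gamma_SL) / gamma_LV
cos(theta) = (33.6 - 9.6) / 37.9
cos(theta) = 0.633245
theta = arccos(0.633245) = 50.71 degrees

50.71


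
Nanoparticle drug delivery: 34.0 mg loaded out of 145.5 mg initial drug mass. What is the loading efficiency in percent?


Drug loading efficiency = (drug loaded / drug initial) * 100
DLE = 34.0 / 145.5 * 100
DLE = 0.2337 * 100
DLE = 23.37%

23.37


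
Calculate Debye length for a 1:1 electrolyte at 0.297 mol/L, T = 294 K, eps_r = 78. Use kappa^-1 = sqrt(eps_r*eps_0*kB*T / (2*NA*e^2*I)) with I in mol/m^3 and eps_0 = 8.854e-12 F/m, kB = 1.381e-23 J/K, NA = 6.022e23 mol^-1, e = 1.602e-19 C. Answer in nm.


Ionic strength I = 0.297 * 1^2 * 1000 = 297 mol/m^3
kappa^-1 = sqrt(78 * 8.854e-12 * 1.381e-23 * 294 / (2 * 6.022e23 * (1.602e-19)^2 * 297))
kappa^-1 = 0.553 nm

0.553


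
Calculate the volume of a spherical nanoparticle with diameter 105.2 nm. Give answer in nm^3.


Radius r = 105.2/2 = 52.6 nm
Volume V = (4/3) * pi * r^3
V = (4/3) * pi * (52.6)^3
V = 609601.24 nm^3

609601.24


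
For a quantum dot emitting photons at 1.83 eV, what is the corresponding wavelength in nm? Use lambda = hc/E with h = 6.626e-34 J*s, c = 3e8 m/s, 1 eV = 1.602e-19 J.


Convert energy: E = 1.83 eV = 1.83 * 1.602e-19 = 2.93166e-19 J
lambda = h*c / E = 6.626e-34 * 3e8 / 2.93166e-19
lambda = 6.78046e-07 m = 678.0 nm

678.0


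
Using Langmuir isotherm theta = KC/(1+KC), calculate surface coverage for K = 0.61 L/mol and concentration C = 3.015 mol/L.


Langmuir isotherm: theta = K*C / (1 + K*C)
K*C = 0.61 * 3.015 = 1.83915
theta = 1.83915 / (1 + 1.83915) = 1.83915 / 2.83915
theta = 0.6478

0.6478


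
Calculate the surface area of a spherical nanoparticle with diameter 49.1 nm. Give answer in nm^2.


Radius r = 49.1/2 = 24.55 nm
Surface area SA = 4 * pi * r^2
SA = 4 * pi * (24.55)^2
SA = 7573.78 nm^2

7573.78


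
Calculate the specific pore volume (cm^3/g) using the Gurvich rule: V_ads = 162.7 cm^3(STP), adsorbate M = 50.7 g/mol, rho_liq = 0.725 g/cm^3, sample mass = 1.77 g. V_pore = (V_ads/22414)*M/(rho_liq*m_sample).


Moles adsorbed n = V_ads / 22414 = 162.7 / 22414 = 7.258856e-03 mol
Liquid volume V_liq = n * M / rho_liq = 7.258856e-03 * 50.7 / 0.725 = 0.50762 cm^3
Specific pore volume V_pore = V_liq / m_sample = 0.50762 / 1.77
V_pore = 0.2868 cm^3/g

0.2868


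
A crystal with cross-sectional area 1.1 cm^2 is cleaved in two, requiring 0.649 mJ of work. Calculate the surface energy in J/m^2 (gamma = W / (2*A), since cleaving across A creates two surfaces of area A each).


Convert: A = 1.1 cm^2 = 0.00011 m^2, W = 0.649 mJ = 0.000649 J
Cleaving exposes two faces of area A, so total new surface = 2*A and gamma = W / (2*A)
gamma = 0.000649 / (2 * 0.00011)
gamma = 2.95 J/m^2

2.95


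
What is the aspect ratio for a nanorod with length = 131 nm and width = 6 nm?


Aspect ratio AR = length / diameter
AR = 131 / 6
AR = 21.83

21.83


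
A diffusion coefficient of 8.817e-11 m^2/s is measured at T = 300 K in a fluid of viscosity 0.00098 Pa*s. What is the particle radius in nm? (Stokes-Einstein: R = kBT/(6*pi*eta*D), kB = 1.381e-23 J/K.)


Stokes-Einstein: R = kB*T / (6*pi*eta*D)
R = 1.381e-23 * 300 / (6 * pi * 0.00098 * 8.817e-11)
R = 2.54371e-09 m = 2.54 nm

2.54


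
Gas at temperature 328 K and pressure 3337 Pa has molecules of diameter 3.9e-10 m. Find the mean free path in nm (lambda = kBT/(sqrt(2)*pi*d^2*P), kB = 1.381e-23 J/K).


Mean free path: lambda = kB*T / (sqrt(2) * pi * d^2 * P)
lambda = 1.381e-23 * 328 / (sqrt(2) * pi * (3.9e-10)^2 * 3337)
lambda = 2.00871e-06 m
lambda = 2008.71 nm

2008.71


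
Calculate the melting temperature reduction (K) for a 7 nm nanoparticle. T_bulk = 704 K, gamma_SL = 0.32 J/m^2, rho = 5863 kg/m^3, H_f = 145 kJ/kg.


Radius R = 7/2 = 3.5 nm = 3.5e-09 m
Convert H_f = 145 kJ/kg = 145000 J/kg
dT = 2 * gamma_SL * T_bulk / (rho * H_f * R)
dT = 2 * 0.32 * 704 / (5863 * 145000 * 3.5e-09)
dT = 151.4 K

151.4


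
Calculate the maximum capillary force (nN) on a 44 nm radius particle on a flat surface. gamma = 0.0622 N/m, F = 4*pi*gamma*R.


Convert radius: R = 44 nm = 4.4e-08 m
F = 4 * pi * gamma * R
F = 4 * pi * 0.0622 * 4.4e-08
F = 3.43916e-08 N = 34.3916 nN

34.3916


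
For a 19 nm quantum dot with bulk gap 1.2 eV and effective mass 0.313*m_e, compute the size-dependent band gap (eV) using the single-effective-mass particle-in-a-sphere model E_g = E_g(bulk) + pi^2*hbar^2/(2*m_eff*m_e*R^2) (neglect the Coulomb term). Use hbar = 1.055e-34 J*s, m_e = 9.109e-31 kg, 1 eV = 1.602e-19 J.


Radius R = 19/2 nm = 9.5e-09 m
Confinement energy dE = pi^2 * hbar^2 / (2 * m_eff * m_e * R^2)
dE = pi^2 * (1.055e-34)^2 / (2 * 0.313 * 9.109e-31 * (9.5e-09)^2) J, divided by 1.602e-19 J/eV
dE = 0.0133 eV
Total band gap = E_g(bulk) + dE = 1.2 + 0.0133 = 1.2133 eV

1.2133


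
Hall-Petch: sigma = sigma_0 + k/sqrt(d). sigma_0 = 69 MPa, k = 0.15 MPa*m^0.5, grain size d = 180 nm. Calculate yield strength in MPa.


d = 180 nm = 1.8e-07 m
sqrt(d) = 0.0004242641
Hall-Petch contribution = k / sqrt(d) = 0.15 / 0.0004242641 = 353.6 MPa
sigma = sigma_0 + k/sqrt(d) = 69 + 353.6 = 422.6 MPa

422.6


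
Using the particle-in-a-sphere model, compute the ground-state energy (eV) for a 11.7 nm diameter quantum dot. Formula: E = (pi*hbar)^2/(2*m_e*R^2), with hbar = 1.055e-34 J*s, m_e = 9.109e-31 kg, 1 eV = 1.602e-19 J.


Radius R = 11.7/2 = 5.85 nm = 5.85e-09 m
E = (pi * 1.055e-34)^2 / (2 * 9.109e-31 * (5.85e-09)^2)
E(J) = 1.76194e-21
E = E(J) / 1.602e-19 = 0.011 eV

0.011


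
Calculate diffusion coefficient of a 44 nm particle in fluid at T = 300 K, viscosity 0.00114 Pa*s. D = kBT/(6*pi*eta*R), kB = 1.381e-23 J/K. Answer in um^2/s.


Radius R = 44/2 = 22 nm = 2.2e-08 m
D = kB*T / (6*pi*eta*R)
D = 1.381e-23 * 300 / (6 * pi * 0.00114 * 2.2e-08)
D = 8.76368e-12 m^2/s = 8.764 um^2/s

8.764


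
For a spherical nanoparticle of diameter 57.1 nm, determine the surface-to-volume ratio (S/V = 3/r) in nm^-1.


Radius r = 57.1/2 = 28.55 nm
S/V = 3 / r = 3 / 28.55
S/V = 0.1051 nm^-1

0.1051


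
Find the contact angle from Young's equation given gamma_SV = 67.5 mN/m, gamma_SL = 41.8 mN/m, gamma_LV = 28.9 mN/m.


cos(theta) = (gamma_SV - gamma_SL) / gamma_LV
cos(theta) = (67.5 - 41.8) / 28.9
cos(theta) = 0.889273
theta = arccos(0.889273) = 27.22 degrees

27.22


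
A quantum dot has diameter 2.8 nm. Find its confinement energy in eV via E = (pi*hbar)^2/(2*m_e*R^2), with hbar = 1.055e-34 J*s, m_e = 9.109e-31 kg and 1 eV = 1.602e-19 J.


Radius R = 2.8/2 = 1.4 nm = 1.4e-09 m
E = (pi * 1.055e-34)^2 / (2 * 9.109e-31 * (1.4e-09)^2)
E(J) = 3.07644e-20
E = E(J) / 1.602e-19 = 0.192 eV

0.192


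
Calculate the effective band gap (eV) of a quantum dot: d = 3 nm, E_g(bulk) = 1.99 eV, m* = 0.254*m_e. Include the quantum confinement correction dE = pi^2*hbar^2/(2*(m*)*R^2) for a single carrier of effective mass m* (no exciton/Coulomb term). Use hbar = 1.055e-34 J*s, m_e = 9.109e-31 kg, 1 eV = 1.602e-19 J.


Radius R = 3/2 nm = 1.5e-09 m
Confinement energy dE = pi^2 * hbar^2 / (2 * m_eff * m_e * R^2)
dE = pi^2 * (1.055e-34)^2 / (2 * 0.254 * 9.109e-31 * (1.5e-09)^2) J, divided by 1.602e-19 J/eV
dE = 0.6586 eV
Total band gap = E_g(bulk) + dE = 1.99 + 0.6586 = 2.6486 eV

2.6486


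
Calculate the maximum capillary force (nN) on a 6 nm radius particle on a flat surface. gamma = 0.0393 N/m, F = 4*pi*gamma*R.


Convert radius: R = 6 nm = 6e-09 m
F = 4 * pi * gamma * R
F = 4 * pi * 0.0393 * 6e-09
F = 2.96315e-09 N = 2.9632 nN

2.9632


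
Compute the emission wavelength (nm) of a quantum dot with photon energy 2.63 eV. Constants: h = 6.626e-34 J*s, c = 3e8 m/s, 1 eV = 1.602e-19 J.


Convert energy: E = 2.63 eV = 2.63 * 1.602e-19 = 4.21326e-19 J
lambda = h*c / E = 6.626e-34 * 3e8 / 4.21326e-19
lambda = 4.71796e-07 m = 471.8 nm

471.8


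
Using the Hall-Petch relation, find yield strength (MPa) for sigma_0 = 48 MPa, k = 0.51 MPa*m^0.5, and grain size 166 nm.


d = 166 nm = 1.66e-07 m
sqrt(d) = 0.000407431
Hall-Petch contribution = k / sqrt(d) = 0.51 / 0.000407431 = 1251.7 MPa
sigma = sigma_0 + k/sqrt(d) = 48 + 1251.7 = 1299.7 MPa

1299.7


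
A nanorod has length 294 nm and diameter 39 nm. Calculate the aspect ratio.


Aspect ratio AR = length / diameter
AR = 294 / 39
AR = 7.54

7.54


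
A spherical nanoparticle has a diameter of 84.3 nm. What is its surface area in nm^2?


Radius r = 84.3/2 = 42.15 nm
Surface area SA = 4 * pi * r^2
SA = 4 * pi * (42.15)^2
SA = 22325.7 nm^2

22325.7


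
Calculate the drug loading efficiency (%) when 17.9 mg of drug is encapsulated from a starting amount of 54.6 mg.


Drug loading efficiency = (drug loaded / drug initial) * 100
DLE = 17.9 / 54.6 * 100
DLE = 0.3278 * 100
DLE = 32.78%

32.78


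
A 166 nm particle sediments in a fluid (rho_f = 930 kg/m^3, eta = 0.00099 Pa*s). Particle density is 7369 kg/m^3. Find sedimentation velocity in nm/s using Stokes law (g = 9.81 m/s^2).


Radius R = 166/2 nm = 8.3e-08 m
Density difference = 7369 - 930 = 6439 kg/m^3
v = 2 * R^2 * (rho_p - rho_f) * g / (9 * eta)
v = 2 * (8.3e-08)^2 * 6439 * 9.81 / (9 * 0.00099)
v = 9.76778e-08 m/s = 97.6778 nm/s

97.6778


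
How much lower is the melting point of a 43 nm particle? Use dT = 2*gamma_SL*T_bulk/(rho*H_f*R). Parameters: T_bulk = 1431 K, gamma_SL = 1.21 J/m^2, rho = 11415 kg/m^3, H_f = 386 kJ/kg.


Radius R = 43/2 = 21.5 nm = 2.15e-08 m
Convert H_f = 386 kJ/kg = 386000 J/kg
dT = 2 * gamma_SL * T_bulk / (rho * H_f * R)
dT = 2 * 1.21 * 1431 / (11415 * 386000 * 2.15e-08)
dT = 36.6 K

36.6


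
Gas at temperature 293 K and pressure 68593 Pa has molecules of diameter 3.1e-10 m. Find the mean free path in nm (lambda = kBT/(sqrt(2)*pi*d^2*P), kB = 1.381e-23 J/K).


Mean free path: lambda = kB*T / (sqrt(2) * pi * d^2 * P)
lambda = 1.381e-23 * 293 / (sqrt(2) * pi * (3.1e-10)^2 * 68593)
lambda = 1.38163e-07 m
lambda = 138.16 nm

138.16


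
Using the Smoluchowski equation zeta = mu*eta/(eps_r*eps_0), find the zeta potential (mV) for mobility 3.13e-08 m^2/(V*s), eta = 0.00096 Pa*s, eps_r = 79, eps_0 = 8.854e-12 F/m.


Smoluchowski equation: zeta = mu * eta / (eps_r * eps_0)
zeta = 3.13e-08 * 0.00096 / (79 * 8.854e-12)
zeta = 0.042958 V = 42.96 mV

42.96


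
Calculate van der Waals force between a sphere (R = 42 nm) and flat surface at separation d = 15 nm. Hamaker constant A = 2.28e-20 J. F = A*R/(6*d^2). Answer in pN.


Convert to SI: R = 42 nm = 4.2e-08 m, d = 15 nm = 1.5e-08 m
F = A * R / (6 * d^2)
F = 2.28e-20 * 4.2e-08 / (6 * (1.5e-08)^2)
F = 7.09333e-13 N = 0.709 pN

0.709
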